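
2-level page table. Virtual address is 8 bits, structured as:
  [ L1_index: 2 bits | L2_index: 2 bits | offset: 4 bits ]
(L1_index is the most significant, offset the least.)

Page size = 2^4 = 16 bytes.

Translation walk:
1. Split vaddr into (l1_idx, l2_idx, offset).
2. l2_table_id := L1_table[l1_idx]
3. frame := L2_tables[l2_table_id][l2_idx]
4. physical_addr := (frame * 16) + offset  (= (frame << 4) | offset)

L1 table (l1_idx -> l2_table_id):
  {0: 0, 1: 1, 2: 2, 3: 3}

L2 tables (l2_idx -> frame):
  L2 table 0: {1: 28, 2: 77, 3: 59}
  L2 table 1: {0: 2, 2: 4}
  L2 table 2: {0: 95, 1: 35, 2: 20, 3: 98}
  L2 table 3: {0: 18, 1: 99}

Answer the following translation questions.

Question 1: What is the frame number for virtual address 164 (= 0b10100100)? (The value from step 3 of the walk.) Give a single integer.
Answer: 20

Derivation:
vaddr = 164: l1_idx=2, l2_idx=2
L1[2] = 2; L2[2][2] = 20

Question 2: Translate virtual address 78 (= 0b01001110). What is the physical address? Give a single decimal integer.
Answer: 46

Derivation:
vaddr = 78 = 0b01001110
Split: l1_idx=1, l2_idx=0, offset=14
L1[1] = 1
L2[1][0] = 2
paddr = 2 * 16 + 14 = 46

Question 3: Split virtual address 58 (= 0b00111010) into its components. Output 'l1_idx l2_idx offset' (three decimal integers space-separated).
Answer: 0 3 10

Derivation:
vaddr = 58 = 0b00111010
  top 2 bits -> l1_idx = 0
  next 2 bits -> l2_idx = 3
  bottom 4 bits -> offset = 10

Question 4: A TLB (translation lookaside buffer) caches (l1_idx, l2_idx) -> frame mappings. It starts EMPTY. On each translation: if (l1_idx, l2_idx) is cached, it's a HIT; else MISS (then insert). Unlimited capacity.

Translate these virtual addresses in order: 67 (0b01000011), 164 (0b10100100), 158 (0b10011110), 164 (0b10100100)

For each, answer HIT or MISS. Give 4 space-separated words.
Answer: MISS MISS MISS HIT

Derivation:
vaddr=67: (1,0) not in TLB -> MISS, insert
vaddr=164: (2,2) not in TLB -> MISS, insert
vaddr=158: (2,1) not in TLB -> MISS, insert
vaddr=164: (2,2) in TLB -> HIT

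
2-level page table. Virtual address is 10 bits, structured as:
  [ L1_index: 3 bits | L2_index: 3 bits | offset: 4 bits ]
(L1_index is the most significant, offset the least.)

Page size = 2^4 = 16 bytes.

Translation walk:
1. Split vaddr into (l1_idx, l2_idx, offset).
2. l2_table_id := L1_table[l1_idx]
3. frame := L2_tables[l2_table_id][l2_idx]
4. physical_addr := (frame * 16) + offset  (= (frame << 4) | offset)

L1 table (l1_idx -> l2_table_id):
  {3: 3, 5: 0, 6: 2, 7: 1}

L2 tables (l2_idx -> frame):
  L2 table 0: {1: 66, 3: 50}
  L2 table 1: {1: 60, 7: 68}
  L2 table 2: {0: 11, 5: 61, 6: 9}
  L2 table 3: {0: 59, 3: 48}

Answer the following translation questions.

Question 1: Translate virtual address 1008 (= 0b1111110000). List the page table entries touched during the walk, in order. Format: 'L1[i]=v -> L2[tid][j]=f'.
Answer: L1[7]=1 -> L2[1][7]=68

Derivation:
vaddr = 1008 = 0b1111110000
Split: l1_idx=7, l2_idx=7, offset=0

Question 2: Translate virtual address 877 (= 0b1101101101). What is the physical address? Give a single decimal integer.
Answer: 157

Derivation:
vaddr = 877 = 0b1101101101
Split: l1_idx=6, l2_idx=6, offset=13
L1[6] = 2
L2[2][6] = 9
paddr = 9 * 16 + 13 = 157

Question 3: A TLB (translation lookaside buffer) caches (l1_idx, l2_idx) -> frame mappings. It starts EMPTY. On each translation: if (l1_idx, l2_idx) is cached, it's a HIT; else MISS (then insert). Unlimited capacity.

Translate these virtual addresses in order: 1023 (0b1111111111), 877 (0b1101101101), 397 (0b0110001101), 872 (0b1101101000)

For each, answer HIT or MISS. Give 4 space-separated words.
vaddr=1023: (7,7) not in TLB -> MISS, insert
vaddr=877: (6,6) not in TLB -> MISS, insert
vaddr=397: (3,0) not in TLB -> MISS, insert
vaddr=872: (6,6) in TLB -> HIT

Answer: MISS MISS MISS HIT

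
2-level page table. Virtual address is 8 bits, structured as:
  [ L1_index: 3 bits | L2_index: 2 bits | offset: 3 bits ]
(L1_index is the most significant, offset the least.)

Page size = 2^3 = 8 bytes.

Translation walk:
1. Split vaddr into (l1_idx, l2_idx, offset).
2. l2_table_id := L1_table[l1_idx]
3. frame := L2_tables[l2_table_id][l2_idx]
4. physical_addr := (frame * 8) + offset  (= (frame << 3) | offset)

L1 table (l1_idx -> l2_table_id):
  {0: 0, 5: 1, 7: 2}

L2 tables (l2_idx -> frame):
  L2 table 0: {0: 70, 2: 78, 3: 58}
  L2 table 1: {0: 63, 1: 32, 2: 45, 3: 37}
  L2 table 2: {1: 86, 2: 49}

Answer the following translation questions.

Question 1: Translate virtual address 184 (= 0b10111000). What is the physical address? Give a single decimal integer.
Answer: 296

Derivation:
vaddr = 184 = 0b10111000
Split: l1_idx=5, l2_idx=3, offset=0
L1[5] = 1
L2[1][3] = 37
paddr = 37 * 8 + 0 = 296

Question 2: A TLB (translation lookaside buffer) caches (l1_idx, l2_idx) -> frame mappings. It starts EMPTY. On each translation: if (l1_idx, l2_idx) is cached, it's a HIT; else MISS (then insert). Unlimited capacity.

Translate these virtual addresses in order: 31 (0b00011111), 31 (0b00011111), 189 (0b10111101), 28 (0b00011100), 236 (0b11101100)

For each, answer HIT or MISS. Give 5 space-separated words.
vaddr=31: (0,3) not in TLB -> MISS, insert
vaddr=31: (0,3) in TLB -> HIT
vaddr=189: (5,3) not in TLB -> MISS, insert
vaddr=28: (0,3) in TLB -> HIT
vaddr=236: (7,1) not in TLB -> MISS, insert

Answer: MISS HIT MISS HIT MISS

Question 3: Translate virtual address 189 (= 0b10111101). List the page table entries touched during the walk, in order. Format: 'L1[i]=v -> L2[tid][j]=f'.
vaddr = 189 = 0b10111101
Split: l1_idx=5, l2_idx=3, offset=5

Answer: L1[5]=1 -> L2[1][3]=37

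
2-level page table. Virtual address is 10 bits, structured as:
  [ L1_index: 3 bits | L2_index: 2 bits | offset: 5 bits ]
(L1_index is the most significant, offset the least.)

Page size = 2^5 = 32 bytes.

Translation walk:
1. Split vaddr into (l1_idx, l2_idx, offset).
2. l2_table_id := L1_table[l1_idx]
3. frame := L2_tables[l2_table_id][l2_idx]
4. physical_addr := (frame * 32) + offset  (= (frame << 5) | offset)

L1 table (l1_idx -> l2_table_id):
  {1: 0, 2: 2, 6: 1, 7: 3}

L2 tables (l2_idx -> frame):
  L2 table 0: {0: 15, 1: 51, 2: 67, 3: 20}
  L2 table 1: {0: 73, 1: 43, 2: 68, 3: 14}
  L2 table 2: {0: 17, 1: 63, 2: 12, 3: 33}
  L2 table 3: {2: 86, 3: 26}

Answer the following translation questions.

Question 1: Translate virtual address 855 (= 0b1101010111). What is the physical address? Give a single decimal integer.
vaddr = 855 = 0b1101010111
Split: l1_idx=6, l2_idx=2, offset=23
L1[6] = 1
L2[1][2] = 68
paddr = 68 * 32 + 23 = 2199

Answer: 2199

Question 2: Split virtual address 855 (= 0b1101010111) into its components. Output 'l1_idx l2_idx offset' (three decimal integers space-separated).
vaddr = 855 = 0b1101010111
  top 3 bits -> l1_idx = 6
  next 2 bits -> l2_idx = 2
  bottom 5 bits -> offset = 23

Answer: 6 2 23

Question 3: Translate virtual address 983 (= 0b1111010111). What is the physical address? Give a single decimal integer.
Answer: 2775

Derivation:
vaddr = 983 = 0b1111010111
Split: l1_idx=7, l2_idx=2, offset=23
L1[7] = 3
L2[3][2] = 86
paddr = 86 * 32 + 23 = 2775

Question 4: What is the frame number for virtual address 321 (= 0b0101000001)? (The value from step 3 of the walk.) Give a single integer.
vaddr = 321: l1_idx=2, l2_idx=2
L1[2] = 2; L2[2][2] = 12

Answer: 12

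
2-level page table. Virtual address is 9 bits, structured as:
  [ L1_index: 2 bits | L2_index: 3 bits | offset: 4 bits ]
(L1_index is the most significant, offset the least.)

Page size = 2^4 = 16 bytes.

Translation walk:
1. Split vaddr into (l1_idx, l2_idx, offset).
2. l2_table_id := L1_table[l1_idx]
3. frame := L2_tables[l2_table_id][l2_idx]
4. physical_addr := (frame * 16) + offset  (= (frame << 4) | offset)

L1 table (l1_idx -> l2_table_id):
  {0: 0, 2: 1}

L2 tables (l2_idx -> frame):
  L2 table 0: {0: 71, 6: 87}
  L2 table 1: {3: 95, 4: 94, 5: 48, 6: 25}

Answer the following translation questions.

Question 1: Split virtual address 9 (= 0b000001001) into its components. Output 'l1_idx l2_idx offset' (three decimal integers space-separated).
vaddr = 9 = 0b000001001
  top 2 bits -> l1_idx = 0
  next 3 bits -> l2_idx = 0
  bottom 4 bits -> offset = 9

Answer: 0 0 9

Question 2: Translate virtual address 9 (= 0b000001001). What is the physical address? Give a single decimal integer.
vaddr = 9 = 0b000001001
Split: l1_idx=0, l2_idx=0, offset=9
L1[0] = 0
L2[0][0] = 71
paddr = 71 * 16 + 9 = 1145

Answer: 1145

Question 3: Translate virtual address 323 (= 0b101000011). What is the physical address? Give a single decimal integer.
Answer: 1507

Derivation:
vaddr = 323 = 0b101000011
Split: l1_idx=2, l2_idx=4, offset=3
L1[2] = 1
L2[1][4] = 94
paddr = 94 * 16 + 3 = 1507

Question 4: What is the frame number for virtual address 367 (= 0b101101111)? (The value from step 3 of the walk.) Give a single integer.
Answer: 25

Derivation:
vaddr = 367: l1_idx=2, l2_idx=6
L1[2] = 1; L2[1][6] = 25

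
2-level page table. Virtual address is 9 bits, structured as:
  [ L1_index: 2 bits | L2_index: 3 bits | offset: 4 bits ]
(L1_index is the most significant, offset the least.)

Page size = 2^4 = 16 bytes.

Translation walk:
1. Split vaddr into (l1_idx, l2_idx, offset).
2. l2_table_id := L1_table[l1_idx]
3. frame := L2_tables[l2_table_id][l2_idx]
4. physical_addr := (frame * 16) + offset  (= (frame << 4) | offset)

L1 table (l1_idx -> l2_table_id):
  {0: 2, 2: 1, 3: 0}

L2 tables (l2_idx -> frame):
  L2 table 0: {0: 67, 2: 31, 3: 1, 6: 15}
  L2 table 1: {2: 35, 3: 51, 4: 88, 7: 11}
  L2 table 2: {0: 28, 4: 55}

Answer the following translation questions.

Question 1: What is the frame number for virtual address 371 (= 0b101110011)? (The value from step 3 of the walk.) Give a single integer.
vaddr = 371: l1_idx=2, l2_idx=7
L1[2] = 1; L2[1][7] = 11

Answer: 11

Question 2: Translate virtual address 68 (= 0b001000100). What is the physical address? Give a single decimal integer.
vaddr = 68 = 0b001000100
Split: l1_idx=0, l2_idx=4, offset=4
L1[0] = 2
L2[2][4] = 55
paddr = 55 * 16 + 4 = 884

Answer: 884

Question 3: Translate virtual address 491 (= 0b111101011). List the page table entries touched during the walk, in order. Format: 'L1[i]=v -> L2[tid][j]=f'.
vaddr = 491 = 0b111101011
Split: l1_idx=3, l2_idx=6, offset=11

Answer: L1[3]=0 -> L2[0][6]=15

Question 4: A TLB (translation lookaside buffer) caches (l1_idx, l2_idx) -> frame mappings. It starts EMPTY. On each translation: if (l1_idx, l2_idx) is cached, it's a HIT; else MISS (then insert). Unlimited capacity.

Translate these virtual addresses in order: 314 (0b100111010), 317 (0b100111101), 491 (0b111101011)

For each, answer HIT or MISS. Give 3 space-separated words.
Answer: MISS HIT MISS

Derivation:
vaddr=314: (2,3) not in TLB -> MISS, insert
vaddr=317: (2,3) in TLB -> HIT
vaddr=491: (3,6) not in TLB -> MISS, insert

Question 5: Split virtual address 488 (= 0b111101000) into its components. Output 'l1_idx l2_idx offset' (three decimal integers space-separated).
vaddr = 488 = 0b111101000
  top 2 bits -> l1_idx = 3
  next 3 bits -> l2_idx = 6
  bottom 4 bits -> offset = 8

Answer: 3 6 8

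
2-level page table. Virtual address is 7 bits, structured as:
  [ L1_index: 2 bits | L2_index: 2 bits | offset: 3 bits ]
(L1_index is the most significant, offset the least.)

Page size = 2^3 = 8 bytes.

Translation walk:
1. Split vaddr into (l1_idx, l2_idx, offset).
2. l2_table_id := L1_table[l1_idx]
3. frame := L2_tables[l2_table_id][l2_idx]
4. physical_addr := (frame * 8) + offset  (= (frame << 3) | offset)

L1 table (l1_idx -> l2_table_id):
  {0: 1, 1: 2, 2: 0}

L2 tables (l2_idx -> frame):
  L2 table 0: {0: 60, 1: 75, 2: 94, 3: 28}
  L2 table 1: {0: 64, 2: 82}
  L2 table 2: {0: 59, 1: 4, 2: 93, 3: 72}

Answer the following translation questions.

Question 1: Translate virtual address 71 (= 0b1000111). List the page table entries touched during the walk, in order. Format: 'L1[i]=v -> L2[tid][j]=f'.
Answer: L1[2]=0 -> L2[0][0]=60

Derivation:
vaddr = 71 = 0b1000111
Split: l1_idx=2, l2_idx=0, offset=7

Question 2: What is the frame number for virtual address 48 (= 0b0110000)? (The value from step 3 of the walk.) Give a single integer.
vaddr = 48: l1_idx=1, l2_idx=2
L1[1] = 2; L2[2][2] = 93

Answer: 93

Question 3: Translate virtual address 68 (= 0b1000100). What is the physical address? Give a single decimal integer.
vaddr = 68 = 0b1000100
Split: l1_idx=2, l2_idx=0, offset=4
L1[2] = 0
L2[0][0] = 60
paddr = 60 * 8 + 4 = 484

Answer: 484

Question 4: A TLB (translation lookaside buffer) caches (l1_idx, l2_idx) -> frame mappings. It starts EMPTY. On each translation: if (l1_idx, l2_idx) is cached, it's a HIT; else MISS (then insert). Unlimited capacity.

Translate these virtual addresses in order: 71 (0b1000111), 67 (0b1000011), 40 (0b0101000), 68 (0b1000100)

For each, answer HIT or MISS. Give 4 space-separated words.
vaddr=71: (2,0) not in TLB -> MISS, insert
vaddr=67: (2,0) in TLB -> HIT
vaddr=40: (1,1) not in TLB -> MISS, insert
vaddr=68: (2,0) in TLB -> HIT

Answer: MISS HIT MISS HIT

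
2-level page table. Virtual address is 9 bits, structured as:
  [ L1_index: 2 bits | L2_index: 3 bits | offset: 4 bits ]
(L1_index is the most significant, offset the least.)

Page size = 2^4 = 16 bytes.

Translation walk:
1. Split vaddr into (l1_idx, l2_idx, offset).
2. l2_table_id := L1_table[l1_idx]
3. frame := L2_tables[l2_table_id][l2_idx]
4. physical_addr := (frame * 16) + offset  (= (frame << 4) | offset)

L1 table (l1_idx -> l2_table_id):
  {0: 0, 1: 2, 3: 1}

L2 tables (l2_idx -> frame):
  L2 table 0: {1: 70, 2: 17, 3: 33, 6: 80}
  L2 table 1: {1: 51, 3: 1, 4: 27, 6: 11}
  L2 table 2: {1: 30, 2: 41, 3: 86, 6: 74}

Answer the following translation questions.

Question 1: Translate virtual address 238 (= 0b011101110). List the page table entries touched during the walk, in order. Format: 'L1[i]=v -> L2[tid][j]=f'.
vaddr = 238 = 0b011101110
Split: l1_idx=1, l2_idx=6, offset=14

Answer: L1[1]=2 -> L2[2][6]=74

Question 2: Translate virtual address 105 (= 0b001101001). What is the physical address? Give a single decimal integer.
Answer: 1289

Derivation:
vaddr = 105 = 0b001101001
Split: l1_idx=0, l2_idx=6, offset=9
L1[0] = 0
L2[0][6] = 80
paddr = 80 * 16 + 9 = 1289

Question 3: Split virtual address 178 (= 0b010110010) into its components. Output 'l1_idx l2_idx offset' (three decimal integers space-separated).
vaddr = 178 = 0b010110010
  top 2 bits -> l1_idx = 1
  next 3 bits -> l2_idx = 3
  bottom 4 bits -> offset = 2

Answer: 1 3 2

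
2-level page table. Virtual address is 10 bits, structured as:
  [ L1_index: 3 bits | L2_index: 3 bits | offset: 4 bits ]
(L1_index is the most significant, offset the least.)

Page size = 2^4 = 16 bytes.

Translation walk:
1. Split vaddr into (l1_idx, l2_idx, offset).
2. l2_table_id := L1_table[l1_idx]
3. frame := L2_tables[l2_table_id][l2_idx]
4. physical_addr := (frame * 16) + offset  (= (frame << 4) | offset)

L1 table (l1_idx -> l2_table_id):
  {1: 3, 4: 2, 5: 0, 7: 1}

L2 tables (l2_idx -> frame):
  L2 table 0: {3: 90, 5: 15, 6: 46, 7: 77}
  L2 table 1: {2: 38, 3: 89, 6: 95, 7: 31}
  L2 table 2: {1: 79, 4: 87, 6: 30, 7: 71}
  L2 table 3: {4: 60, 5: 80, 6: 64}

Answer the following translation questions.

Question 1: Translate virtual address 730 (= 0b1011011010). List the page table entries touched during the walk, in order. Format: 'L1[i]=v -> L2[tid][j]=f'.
Answer: L1[5]=0 -> L2[0][5]=15

Derivation:
vaddr = 730 = 0b1011011010
Split: l1_idx=5, l2_idx=5, offset=10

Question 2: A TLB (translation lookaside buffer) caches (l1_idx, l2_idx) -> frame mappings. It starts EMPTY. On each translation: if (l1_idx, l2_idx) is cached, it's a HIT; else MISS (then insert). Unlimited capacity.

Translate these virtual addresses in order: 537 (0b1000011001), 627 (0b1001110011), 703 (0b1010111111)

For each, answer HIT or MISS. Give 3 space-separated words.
vaddr=537: (4,1) not in TLB -> MISS, insert
vaddr=627: (4,7) not in TLB -> MISS, insert
vaddr=703: (5,3) not in TLB -> MISS, insert

Answer: MISS MISS MISS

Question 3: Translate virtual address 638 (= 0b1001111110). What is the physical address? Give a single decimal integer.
Answer: 1150

Derivation:
vaddr = 638 = 0b1001111110
Split: l1_idx=4, l2_idx=7, offset=14
L1[4] = 2
L2[2][7] = 71
paddr = 71 * 16 + 14 = 1150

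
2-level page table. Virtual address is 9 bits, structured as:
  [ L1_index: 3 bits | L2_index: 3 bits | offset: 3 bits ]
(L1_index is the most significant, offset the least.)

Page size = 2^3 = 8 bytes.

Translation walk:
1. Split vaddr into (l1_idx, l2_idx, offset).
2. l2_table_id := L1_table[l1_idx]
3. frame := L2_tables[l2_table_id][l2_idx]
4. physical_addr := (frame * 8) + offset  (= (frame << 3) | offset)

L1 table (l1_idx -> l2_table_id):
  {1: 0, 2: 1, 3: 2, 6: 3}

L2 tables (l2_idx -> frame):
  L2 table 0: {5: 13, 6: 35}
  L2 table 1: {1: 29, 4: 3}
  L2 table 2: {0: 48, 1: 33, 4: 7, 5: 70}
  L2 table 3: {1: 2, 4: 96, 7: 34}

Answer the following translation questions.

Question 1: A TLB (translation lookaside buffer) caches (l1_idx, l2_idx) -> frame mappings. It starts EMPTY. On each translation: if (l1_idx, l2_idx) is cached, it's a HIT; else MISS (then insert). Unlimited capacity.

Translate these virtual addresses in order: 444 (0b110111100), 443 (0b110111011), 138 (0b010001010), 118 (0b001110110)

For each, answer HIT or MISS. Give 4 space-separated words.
Answer: MISS HIT MISS MISS

Derivation:
vaddr=444: (6,7) not in TLB -> MISS, insert
vaddr=443: (6,7) in TLB -> HIT
vaddr=138: (2,1) not in TLB -> MISS, insert
vaddr=118: (1,6) not in TLB -> MISS, insert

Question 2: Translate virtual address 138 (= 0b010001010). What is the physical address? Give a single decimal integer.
Answer: 234

Derivation:
vaddr = 138 = 0b010001010
Split: l1_idx=2, l2_idx=1, offset=2
L1[2] = 1
L2[1][1] = 29
paddr = 29 * 8 + 2 = 234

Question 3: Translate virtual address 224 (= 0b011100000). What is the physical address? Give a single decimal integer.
vaddr = 224 = 0b011100000
Split: l1_idx=3, l2_idx=4, offset=0
L1[3] = 2
L2[2][4] = 7
paddr = 7 * 8 + 0 = 56

Answer: 56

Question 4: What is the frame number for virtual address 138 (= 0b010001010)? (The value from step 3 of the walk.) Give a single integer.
Answer: 29

Derivation:
vaddr = 138: l1_idx=2, l2_idx=1
L1[2] = 1; L2[1][1] = 29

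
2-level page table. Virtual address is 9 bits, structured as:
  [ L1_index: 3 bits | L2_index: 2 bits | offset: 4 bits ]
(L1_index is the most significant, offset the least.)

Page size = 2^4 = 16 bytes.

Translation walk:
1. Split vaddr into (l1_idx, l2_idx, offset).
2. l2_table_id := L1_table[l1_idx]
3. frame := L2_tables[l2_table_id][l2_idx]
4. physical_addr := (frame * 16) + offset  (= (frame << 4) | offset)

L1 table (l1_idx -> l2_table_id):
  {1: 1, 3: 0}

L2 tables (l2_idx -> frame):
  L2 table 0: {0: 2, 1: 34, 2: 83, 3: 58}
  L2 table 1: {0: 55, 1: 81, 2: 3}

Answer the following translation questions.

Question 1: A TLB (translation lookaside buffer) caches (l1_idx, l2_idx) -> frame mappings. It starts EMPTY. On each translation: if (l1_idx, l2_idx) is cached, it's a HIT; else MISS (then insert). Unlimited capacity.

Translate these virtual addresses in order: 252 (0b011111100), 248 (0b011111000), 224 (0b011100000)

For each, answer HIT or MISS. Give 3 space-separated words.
Answer: MISS HIT MISS

Derivation:
vaddr=252: (3,3) not in TLB -> MISS, insert
vaddr=248: (3,3) in TLB -> HIT
vaddr=224: (3,2) not in TLB -> MISS, insert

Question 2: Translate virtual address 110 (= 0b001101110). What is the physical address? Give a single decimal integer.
Answer: 62

Derivation:
vaddr = 110 = 0b001101110
Split: l1_idx=1, l2_idx=2, offset=14
L1[1] = 1
L2[1][2] = 3
paddr = 3 * 16 + 14 = 62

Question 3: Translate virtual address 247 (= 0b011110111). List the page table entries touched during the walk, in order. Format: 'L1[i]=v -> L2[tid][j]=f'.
Answer: L1[3]=0 -> L2[0][3]=58

Derivation:
vaddr = 247 = 0b011110111
Split: l1_idx=3, l2_idx=3, offset=7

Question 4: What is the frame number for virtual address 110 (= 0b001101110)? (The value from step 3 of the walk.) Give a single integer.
Answer: 3

Derivation:
vaddr = 110: l1_idx=1, l2_idx=2
L1[1] = 1; L2[1][2] = 3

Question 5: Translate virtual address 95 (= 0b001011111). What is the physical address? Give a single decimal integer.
vaddr = 95 = 0b001011111
Split: l1_idx=1, l2_idx=1, offset=15
L1[1] = 1
L2[1][1] = 81
paddr = 81 * 16 + 15 = 1311

Answer: 1311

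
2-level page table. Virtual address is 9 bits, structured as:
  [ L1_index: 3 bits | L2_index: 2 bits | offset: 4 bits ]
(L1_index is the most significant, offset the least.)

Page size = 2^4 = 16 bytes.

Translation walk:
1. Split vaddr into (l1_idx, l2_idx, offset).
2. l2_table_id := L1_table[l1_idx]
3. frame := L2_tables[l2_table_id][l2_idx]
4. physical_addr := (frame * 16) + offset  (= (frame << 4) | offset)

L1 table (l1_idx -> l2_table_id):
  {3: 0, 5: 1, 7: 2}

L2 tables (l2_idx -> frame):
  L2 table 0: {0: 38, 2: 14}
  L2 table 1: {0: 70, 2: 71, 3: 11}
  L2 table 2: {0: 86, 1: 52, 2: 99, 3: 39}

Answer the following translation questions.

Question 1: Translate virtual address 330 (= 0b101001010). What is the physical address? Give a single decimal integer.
vaddr = 330 = 0b101001010
Split: l1_idx=5, l2_idx=0, offset=10
L1[5] = 1
L2[1][0] = 70
paddr = 70 * 16 + 10 = 1130

Answer: 1130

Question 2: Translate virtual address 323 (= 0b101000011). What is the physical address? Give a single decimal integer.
Answer: 1123

Derivation:
vaddr = 323 = 0b101000011
Split: l1_idx=5, l2_idx=0, offset=3
L1[5] = 1
L2[1][0] = 70
paddr = 70 * 16 + 3 = 1123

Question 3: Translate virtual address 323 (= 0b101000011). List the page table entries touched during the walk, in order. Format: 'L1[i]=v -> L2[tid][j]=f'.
Answer: L1[5]=1 -> L2[1][0]=70

Derivation:
vaddr = 323 = 0b101000011
Split: l1_idx=5, l2_idx=0, offset=3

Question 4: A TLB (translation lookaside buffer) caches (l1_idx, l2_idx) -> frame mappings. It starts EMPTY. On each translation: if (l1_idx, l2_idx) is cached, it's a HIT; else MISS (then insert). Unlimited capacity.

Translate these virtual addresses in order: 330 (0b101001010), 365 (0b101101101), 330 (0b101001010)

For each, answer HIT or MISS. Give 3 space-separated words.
Answer: MISS MISS HIT

Derivation:
vaddr=330: (5,0) not in TLB -> MISS, insert
vaddr=365: (5,2) not in TLB -> MISS, insert
vaddr=330: (5,0) in TLB -> HIT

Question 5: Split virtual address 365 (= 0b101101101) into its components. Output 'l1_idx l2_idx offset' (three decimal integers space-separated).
vaddr = 365 = 0b101101101
  top 3 bits -> l1_idx = 5
  next 2 bits -> l2_idx = 2
  bottom 4 bits -> offset = 13

Answer: 5 2 13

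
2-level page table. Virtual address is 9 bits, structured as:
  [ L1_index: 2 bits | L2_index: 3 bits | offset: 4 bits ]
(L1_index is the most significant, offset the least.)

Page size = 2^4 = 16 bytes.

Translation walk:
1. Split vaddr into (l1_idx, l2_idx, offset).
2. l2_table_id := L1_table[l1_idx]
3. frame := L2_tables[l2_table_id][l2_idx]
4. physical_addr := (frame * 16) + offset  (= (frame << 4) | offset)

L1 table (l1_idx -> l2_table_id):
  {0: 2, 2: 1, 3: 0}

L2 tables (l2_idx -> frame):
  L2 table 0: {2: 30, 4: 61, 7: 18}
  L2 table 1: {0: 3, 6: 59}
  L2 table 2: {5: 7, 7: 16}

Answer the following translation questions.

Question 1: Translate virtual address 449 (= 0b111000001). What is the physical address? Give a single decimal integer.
vaddr = 449 = 0b111000001
Split: l1_idx=3, l2_idx=4, offset=1
L1[3] = 0
L2[0][4] = 61
paddr = 61 * 16 + 1 = 977

Answer: 977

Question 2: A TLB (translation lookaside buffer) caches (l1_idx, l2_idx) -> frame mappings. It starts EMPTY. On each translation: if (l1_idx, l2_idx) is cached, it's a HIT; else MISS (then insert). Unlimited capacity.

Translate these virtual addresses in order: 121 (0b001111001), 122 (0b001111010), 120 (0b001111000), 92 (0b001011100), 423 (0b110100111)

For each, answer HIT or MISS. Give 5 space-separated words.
vaddr=121: (0,7) not in TLB -> MISS, insert
vaddr=122: (0,7) in TLB -> HIT
vaddr=120: (0,7) in TLB -> HIT
vaddr=92: (0,5) not in TLB -> MISS, insert
vaddr=423: (3,2) not in TLB -> MISS, insert

Answer: MISS HIT HIT MISS MISS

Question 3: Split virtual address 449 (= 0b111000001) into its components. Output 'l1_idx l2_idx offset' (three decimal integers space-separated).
Answer: 3 4 1

Derivation:
vaddr = 449 = 0b111000001
  top 2 bits -> l1_idx = 3
  next 3 bits -> l2_idx = 4
  bottom 4 bits -> offset = 1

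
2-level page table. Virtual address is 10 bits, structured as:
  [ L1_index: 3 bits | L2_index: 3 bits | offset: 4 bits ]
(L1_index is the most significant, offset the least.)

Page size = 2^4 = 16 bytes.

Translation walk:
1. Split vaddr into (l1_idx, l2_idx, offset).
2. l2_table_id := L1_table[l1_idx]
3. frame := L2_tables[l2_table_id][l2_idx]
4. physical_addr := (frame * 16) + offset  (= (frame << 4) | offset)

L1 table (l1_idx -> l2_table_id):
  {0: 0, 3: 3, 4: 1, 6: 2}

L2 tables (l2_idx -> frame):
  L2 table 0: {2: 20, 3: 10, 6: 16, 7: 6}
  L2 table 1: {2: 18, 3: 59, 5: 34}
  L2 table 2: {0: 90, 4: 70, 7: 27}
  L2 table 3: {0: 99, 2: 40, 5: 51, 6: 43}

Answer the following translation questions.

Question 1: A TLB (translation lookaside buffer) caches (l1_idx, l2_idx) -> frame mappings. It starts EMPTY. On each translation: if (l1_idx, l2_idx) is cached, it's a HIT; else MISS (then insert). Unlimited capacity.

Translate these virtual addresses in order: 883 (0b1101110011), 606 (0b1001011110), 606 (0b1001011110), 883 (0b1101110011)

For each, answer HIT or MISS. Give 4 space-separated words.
Answer: MISS MISS HIT HIT

Derivation:
vaddr=883: (6,7) not in TLB -> MISS, insert
vaddr=606: (4,5) not in TLB -> MISS, insert
vaddr=606: (4,5) in TLB -> HIT
vaddr=883: (6,7) in TLB -> HIT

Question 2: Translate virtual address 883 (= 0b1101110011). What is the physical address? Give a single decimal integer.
vaddr = 883 = 0b1101110011
Split: l1_idx=6, l2_idx=7, offset=3
L1[6] = 2
L2[2][7] = 27
paddr = 27 * 16 + 3 = 435

Answer: 435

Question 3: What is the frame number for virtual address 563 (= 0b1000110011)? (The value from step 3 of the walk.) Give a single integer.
vaddr = 563: l1_idx=4, l2_idx=3
L1[4] = 1; L2[1][3] = 59

Answer: 59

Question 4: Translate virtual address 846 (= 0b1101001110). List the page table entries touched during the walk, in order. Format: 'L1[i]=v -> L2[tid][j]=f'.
vaddr = 846 = 0b1101001110
Split: l1_idx=6, l2_idx=4, offset=14

Answer: L1[6]=2 -> L2[2][4]=70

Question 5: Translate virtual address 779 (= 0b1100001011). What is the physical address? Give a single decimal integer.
vaddr = 779 = 0b1100001011
Split: l1_idx=6, l2_idx=0, offset=11
L1[6] = 2
L2[2][0] = 90
paddr = 90 * 16 + 11 = 1451

Answer: 1451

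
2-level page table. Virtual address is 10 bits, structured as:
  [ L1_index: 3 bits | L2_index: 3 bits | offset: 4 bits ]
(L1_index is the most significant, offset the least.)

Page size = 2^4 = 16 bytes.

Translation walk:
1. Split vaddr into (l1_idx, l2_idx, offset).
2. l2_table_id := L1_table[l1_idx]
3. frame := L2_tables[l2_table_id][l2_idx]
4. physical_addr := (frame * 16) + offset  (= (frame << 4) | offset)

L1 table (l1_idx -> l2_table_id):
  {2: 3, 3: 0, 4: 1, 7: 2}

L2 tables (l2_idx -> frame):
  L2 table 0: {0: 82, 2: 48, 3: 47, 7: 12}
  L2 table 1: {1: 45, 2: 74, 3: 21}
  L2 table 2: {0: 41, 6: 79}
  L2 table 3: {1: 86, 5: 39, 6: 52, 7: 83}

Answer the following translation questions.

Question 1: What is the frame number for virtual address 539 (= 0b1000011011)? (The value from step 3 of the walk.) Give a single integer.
Answer: 45

Derivation:
vaddr = 539: l1_idx=4, l2_idx=1
L1[4] = 1; L2[1][1] = 45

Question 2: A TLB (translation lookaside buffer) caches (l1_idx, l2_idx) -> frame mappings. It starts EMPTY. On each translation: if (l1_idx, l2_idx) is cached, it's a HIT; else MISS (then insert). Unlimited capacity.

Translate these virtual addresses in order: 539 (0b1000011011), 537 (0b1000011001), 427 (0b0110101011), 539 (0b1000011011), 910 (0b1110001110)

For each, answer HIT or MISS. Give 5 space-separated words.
Answer: MISS HIT MISS HIT MISS

Derivation:
vaddr=539: (4,1) not in TLB -> MISS, insert
vaddr=537: (4,1) in TLB -> HIT
vaddr=427: (3,2) not in TLB -> MISS, insert
vaddr=539: (4,1) in TLB -> HIT
vaddr=910: (7,0) not in TLB -> MISS, insert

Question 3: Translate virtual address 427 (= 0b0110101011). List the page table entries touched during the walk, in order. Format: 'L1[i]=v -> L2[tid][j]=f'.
Answer: L1[3]=0 -> L2[0][2]=48

Derivation:
vaddr = 427 = 0b0110101011
Split: l1_idx=3, l2_idx=2, offset=11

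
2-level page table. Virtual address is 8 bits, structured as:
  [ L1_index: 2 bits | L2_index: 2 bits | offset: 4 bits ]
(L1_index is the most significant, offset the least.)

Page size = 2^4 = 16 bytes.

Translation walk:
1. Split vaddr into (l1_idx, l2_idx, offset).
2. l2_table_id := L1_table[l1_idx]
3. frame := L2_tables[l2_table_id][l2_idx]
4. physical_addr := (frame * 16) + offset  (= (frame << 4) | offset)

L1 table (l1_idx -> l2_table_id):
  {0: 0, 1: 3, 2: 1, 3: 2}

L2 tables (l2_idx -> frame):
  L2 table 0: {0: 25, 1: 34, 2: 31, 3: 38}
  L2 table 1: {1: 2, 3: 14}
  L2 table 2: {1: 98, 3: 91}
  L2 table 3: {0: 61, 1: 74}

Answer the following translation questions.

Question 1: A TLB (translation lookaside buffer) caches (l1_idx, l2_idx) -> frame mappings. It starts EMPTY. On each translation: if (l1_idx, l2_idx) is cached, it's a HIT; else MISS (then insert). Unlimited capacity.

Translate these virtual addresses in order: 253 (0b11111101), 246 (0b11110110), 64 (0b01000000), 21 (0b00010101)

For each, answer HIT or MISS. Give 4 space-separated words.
Answer: MISS HIT MISS MISS

Derivation:
vaddr=253: (3,3) not in TLB -> MISS, insert
vaddr=246: (3,3) in TLB -> HIT
vaddr=64: (1,0) not in TLB -> MISS, insert
vaddr=21: (0,1) not in TLB -> MISS, insert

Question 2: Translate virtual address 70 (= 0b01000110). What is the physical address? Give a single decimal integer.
Answer: 982

Derivation:
vaddr = 70 = 0b01000110
Split: l1_idx=1, l2_idx=0, offset=6
L1[1] = 3
L2[3][0] = 61
paddr = 61 * 16 + 6 = 982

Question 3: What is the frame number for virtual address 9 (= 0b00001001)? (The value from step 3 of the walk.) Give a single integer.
vaddr = 9: l1_idx=0, l2_idx=0
L1[0] = 0; L2[0][0] = 25

Answer: 25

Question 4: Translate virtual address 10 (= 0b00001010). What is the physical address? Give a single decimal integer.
Answer: 410

Derivation:
vaddr = 10 = 0b00001010
Split: l1_idx=0, l2_idx=0, offset=10
L1[0] = 0
L2[0][0] = 25
paddr = 25 * 16 + 10 = 410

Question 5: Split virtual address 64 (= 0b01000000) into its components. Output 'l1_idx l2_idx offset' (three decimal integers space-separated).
vaddr = 64 = 0b01000000
  top 2 bits -> l1_idx = 1
  next 2 bits -> l2_idx = 0
  bottom 4 bits -> offset = 0

Answer: 1 0 0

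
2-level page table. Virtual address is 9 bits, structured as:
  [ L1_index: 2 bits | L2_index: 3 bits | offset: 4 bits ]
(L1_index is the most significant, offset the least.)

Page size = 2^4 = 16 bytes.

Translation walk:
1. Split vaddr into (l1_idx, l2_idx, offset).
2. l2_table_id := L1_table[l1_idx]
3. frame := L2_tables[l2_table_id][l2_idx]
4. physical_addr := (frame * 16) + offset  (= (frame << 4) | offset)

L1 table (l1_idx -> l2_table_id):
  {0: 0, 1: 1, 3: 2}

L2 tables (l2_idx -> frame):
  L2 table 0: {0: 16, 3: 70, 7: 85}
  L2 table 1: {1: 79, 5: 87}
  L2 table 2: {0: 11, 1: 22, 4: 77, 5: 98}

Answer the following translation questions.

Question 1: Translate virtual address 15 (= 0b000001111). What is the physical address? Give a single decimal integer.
Answer: 271

Derivation:
vaddr = 15 = 0b000001111
Split: l1_idx=0, l2_idx=0, offset=15
L1[0] = 0
L2[0][0] = 16
paddr = 16 * 16 + 15 = 271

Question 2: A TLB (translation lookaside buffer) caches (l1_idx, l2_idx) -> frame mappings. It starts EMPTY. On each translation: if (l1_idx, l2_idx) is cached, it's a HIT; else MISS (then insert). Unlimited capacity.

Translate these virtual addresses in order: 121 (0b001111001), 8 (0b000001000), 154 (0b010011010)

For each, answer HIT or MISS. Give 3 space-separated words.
vaddr=121: (0,7) not in TLB -> MISS, insert
vaddr=8: (0,0) not in TLB -> MISS, insert
vaddr=154: (1,1) not in TLB -> MISS, insert

Answer: MISS MISS MISS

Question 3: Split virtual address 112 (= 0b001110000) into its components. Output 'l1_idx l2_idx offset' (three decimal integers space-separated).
Answer: 0 7 0

Derivation:
vaddr = 112 = 0b001110000
  top 2 bits -> l1_idx = 0
  next 3 bits -> l2_idx = 7
  bottom 4 bits -> offset = 0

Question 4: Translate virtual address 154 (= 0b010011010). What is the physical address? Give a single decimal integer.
Answer: 1274

Derivation:
vaddr = 154 = 0b010011010
Split: l1_idx=1, l2_idx=1, offset=10
L1[1] = 1
L2[1][1] = 79
paddr = 79 * 16 + 10 = 1274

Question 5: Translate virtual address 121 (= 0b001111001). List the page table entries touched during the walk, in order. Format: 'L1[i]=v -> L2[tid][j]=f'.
Answer: L1[0]=0 -> L2[0][7]=85

Derivation:
vaddr = 121 = 0b001111001
Split: l1_idx=0, l2_idx=7, offset=9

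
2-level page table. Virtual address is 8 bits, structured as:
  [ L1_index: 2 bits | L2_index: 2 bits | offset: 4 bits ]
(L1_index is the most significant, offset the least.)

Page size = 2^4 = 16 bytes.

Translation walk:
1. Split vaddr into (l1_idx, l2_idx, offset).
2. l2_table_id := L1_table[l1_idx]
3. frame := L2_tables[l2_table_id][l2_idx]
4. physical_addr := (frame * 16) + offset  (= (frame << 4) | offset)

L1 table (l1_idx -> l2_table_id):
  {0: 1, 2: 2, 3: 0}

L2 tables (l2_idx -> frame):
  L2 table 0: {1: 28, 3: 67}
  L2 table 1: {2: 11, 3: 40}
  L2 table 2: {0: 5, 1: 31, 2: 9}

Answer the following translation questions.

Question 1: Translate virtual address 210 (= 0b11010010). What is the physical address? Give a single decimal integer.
Answer: 450

Derivation:
vaddr = 210 = 0b11010010
Split: l1_idx=3, l2_idx=1, offset=2
L1[3] = 0
L2[0][1] = 28
paddr = 28 * 16 + 2 = 450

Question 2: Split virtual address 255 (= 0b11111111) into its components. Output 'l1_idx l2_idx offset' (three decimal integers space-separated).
Answer: 3 3 15

Derivation:
vaddr = 255 = 0b11111111
  top 2 bits -> l1_idx = 3
  next 2 bits -> l2_idx = 3
  bottom 4 bits -> offset = 15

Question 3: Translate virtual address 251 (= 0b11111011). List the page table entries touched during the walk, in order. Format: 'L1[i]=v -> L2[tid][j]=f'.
vaddr = 251 = 0b11111011
Split: l1_idx=3, l2_idx=3, offset=11

Answer: L1[3]=0 -> L2[0][3]=67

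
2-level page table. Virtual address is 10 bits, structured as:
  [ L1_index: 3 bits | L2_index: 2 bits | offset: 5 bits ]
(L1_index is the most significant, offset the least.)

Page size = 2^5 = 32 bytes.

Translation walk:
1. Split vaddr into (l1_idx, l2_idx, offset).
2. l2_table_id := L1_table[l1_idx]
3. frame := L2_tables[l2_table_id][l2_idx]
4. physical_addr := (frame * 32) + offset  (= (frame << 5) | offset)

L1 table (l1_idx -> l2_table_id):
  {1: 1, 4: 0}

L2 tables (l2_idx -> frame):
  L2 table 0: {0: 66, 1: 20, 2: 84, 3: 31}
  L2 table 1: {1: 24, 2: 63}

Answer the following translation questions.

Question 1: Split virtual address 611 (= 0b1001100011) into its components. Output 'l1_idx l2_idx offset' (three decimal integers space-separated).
Answer: 4 3 3

Derivation:
vaddr = 611 = 0b1001100011
  top 3 bits -> l1_idx = 4
  next 2 bits -> l2_idx = 3
  bottom 5 bits -> offset = 3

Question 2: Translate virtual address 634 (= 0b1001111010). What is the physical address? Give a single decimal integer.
Answer: 1018

Derivation:
vaddr = 634 = 0b1001111010
Split: l1_idx=4, l2_idx=3, offset=26
L1[4] = 0
L2[0][3] = 31
paddr = 31 * 32 + 26 = 1018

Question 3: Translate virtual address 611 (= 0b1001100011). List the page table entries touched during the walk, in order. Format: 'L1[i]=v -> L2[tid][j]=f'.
vaddr = 611 = 0b1001100011
Split: l1_idx=4, l2_idx=3, offset=3

Answer: L1[4]=0 -> L2[0][3]=31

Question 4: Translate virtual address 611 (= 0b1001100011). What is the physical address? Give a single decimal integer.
vaddr = 611 = 0b1001100011
Split: l1_idx=4, l2_idx=3, offset=3
L1[4] = 0
L2[0][3] = 31
paddr = 31 * 32 + 3 = 995

Answer: 995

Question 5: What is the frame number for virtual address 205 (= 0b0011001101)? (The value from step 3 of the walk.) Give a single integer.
Answer: 63

Derivation:
vaddr = 205: l1_idx=1, l2_idx=2
L1[1] = 1; L2[1][2] = 63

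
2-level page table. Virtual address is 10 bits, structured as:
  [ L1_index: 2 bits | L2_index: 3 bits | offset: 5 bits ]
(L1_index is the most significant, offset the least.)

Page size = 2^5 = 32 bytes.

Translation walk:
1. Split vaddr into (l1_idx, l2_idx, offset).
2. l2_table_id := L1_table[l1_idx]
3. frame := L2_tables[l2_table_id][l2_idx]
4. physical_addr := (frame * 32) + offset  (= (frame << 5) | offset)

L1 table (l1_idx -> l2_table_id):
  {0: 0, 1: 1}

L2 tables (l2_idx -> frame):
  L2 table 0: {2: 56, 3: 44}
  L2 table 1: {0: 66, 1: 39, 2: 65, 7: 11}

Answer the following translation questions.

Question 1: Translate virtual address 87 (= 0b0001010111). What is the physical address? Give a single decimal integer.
Answer: 1815

Derivation:
vaddr = 87 = 0b0001010111
Split: l1_idx=0, l2_idx=2, offset=23
L1[0] = 0
L2[0][2] = 56
paddr = 56 * 32 + 23 = 1815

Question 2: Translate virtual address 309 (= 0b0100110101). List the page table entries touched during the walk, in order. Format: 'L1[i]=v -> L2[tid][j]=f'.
Answer: L1[1]=1 -> L2[1][1]=39

Derivation:
vaddr = 309 = 0b0100110101
Split: l1_idx=1, l2_idx=1, offset=21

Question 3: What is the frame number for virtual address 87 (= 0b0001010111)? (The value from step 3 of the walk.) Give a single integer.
Answer: 56

Derivation:
vaddr = 87: l1_idx=0, l2_idx=2
L1[0] = 0; L2[0][2] = 56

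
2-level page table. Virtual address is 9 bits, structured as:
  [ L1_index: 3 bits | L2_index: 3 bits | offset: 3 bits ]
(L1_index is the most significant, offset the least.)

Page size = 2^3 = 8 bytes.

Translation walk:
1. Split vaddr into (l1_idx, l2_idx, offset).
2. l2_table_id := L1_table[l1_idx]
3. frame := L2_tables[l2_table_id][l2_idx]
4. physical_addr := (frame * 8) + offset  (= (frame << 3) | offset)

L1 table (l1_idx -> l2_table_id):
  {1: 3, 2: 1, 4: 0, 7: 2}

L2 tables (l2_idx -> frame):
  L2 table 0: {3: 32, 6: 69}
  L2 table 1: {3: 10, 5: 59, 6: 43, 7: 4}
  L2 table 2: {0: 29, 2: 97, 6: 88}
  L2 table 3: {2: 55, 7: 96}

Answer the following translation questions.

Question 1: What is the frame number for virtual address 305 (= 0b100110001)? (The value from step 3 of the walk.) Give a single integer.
vaddr = 305: l1_idx=4, l2_idx=6
L1[4] = 0; L2[0][6] = 69

Answer: 69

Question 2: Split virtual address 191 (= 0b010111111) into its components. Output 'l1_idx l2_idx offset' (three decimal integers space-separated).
Answer: 2 7 7

Derivation:
vaddr = 191 = 0b010111111
  top 3 bits -> l1_idx = 2
  next 3 bits -> l2_idx = 7
  bottom 3 bits -> offset = 7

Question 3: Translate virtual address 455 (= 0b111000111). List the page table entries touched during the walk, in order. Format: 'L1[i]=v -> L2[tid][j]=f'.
Answer: L1[7]=2 -> L2[2][0]=29

Derivation:
vaddr = 455 = 0b111000111
Split: l1_idx=7, l2_idx=0, offset=7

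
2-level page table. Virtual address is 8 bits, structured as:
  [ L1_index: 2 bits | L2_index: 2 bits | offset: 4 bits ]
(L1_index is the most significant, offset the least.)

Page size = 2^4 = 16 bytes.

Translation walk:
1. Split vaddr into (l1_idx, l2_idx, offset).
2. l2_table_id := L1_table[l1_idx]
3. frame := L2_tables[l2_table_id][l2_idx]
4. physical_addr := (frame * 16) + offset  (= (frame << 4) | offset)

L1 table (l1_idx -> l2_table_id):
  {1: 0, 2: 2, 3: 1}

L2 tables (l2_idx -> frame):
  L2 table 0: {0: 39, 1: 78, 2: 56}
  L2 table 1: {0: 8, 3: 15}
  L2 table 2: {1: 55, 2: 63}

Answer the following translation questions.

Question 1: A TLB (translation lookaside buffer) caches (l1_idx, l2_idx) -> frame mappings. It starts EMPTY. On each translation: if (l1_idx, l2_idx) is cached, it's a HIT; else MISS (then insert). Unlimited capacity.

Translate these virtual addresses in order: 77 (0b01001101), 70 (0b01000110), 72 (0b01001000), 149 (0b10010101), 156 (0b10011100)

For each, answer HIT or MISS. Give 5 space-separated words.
Answer: MISS HIT HIT MISS HIT

Derivation:
vaddr=77: (1,0) not in TLB -> MISS, insert
vaddr=70: (1,0) in TLB -> HIT
vaddr=72: (1,0) in TLB -> HIT
vaddr=149: (2,1) not in TLB -> MISS, insert
vaddr=156: (2,1) in TLB -> HIT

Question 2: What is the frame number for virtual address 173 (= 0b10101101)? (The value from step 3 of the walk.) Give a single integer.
Answer: 63

Derivation:
vaddr = 173: l1_idx=2, l2_idx=2
L1[2] = 2; L2[2][2] = 63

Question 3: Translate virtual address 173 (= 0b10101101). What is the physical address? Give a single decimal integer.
vaddr = 173 = 0b10101101
Split: l1_idx=2, l2_idx=2, offset=13
L1[2] = 2
L2[2][2] = 63
paddr = 63 * 16 + 13 = 1021

Answer: 1021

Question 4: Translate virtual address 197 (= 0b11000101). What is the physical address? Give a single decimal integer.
vaddr = 197 = 0b11000101
Split: l1_idx=3, l2_idx=0, offset=5
L1[3] = 1
L2[1][0] = 8
paddr = 8 * 16 + 5 = 133

Answer: 133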